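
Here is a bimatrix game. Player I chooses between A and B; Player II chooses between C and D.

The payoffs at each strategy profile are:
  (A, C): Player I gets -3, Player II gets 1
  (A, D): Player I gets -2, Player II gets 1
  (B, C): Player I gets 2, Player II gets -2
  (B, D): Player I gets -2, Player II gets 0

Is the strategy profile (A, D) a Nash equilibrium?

Yes

At (A, D), Player I earns -2; switching to B would give -2, so Player I has no profitable deviation.
Player II earns 1; switching to C would give 1, so Player II has no profitable deviation.
Neither player can gain by a unilateral deviation, so this profile is a Nash equilibrium.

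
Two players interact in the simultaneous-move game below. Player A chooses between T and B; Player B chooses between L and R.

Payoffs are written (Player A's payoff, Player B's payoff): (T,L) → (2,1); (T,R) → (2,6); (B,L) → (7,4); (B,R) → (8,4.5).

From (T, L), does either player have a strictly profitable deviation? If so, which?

Player A at (T, L) earns 2; deviating to B yields 7 — a strict improvement.
Player B earns 1; deviating to R yields 6 — a strict improvement.
Both Player A and Player B have strictly profitable deviations.

Both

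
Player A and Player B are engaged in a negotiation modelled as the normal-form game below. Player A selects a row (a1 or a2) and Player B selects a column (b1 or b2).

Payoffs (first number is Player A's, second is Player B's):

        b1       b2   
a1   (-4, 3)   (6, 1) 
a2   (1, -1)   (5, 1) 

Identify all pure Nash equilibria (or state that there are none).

none

(a1, b1): Player A prefers a2 (1 > -4) — not an equilibrium.
(a1, b2): Player B prefers b1 (3 > 1) — not an equilibrium.
(a2, b1): Player B prefers b2 (1 > -1) — not an equilibrium.
(a2, b2): Player A prefers a1 (6 > 5) — not an equilibrium.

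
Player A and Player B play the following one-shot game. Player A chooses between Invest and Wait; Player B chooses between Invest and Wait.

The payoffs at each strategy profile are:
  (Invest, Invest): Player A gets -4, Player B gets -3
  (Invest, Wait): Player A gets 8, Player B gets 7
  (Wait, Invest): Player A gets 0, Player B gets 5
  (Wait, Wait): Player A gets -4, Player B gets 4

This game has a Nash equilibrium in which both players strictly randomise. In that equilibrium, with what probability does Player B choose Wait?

1/4

Let c be the probability that Player B plays Invest. In a completely mixed equilibrium, Player A must be indifferent between Invest and Wait.
Player A's expected payoff from Invest is −4c + 8(1−c); from Wait it is −4(1−c).
Setting these equal: −12c + 8 = 4c − 4, so c = 3/4.
Therefore Player B plays Wait with probability 1 − 3/4 = 1/4.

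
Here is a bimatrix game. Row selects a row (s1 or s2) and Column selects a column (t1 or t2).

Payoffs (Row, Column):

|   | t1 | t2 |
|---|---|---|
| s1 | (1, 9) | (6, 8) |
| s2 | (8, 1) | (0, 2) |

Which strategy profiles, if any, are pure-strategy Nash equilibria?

none

(s1, t1): Row prefers s2 (8 > 1) — not an equilibrium.
(s1, t2): Column prefers t1 (9 > 8) — not an equilibrium.
(s2, t1): Column prefers t2 (2 > 1) — not an equilibrium.
(s2, t2): Row prefers s1 (6 > 0) — not an equilibrium.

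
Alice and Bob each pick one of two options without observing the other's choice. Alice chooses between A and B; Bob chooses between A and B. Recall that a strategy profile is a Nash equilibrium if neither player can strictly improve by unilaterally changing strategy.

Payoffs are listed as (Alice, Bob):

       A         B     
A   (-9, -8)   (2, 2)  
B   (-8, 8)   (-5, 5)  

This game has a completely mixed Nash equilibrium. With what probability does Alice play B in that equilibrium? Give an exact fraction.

10/13

Let r be the probability that Alice plays A. In a completely mixed equilibrium, Bob must be indifferent between A and B.
Bob's expected payoff from A is −8r + 8(1−r); from B it is 2r + 5(1−r).
Setting these equal: −16r + 8 = −3r + 5, so r = 3/13.
Therefore Alice plays B with probability 1 − 3/13 = 10/13.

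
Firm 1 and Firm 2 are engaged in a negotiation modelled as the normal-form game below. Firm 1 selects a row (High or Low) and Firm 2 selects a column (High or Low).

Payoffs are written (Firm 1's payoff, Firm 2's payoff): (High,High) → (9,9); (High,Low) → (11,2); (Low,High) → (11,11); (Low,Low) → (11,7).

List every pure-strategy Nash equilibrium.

(Low, High)

(High, High): Firm 1 prefers Low (11 > 9) — not an equilibrium.
(High, Low): Firm 2 prefers High (9 > 2) — not an equilibrium.
(Low, High): Firm 1 gets 11 ≥ 9 from High, and Firm 2 gets 11 ≥ 7 from Low — Nash equilibrium.
(Low, Low): Firm 2 prefers High (11 > 7) — not an equilibrium.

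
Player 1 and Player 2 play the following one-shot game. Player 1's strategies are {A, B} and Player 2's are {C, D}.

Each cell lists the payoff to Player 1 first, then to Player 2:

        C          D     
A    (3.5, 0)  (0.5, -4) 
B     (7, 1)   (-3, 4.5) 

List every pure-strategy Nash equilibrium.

none

(A, C): Player 1 prefers B (7 > 3.5) — not an equilibrium.
(A, D): Player 2 prefers C (0 > -4) — not an equilibrium.
(B, C): Player 2 prefers D (4.5 > 1) — not an equilibrium.
(B, D): Player 1 prefers A (0.5 > -3) — not an equilibrium.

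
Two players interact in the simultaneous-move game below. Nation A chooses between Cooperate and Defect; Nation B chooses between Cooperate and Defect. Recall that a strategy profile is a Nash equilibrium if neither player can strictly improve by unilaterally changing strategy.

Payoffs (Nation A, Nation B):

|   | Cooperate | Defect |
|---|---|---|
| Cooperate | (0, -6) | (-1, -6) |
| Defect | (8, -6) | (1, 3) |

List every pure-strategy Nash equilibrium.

(Defect, Defect)

(Cooperate, Cooperate): Nation A prefers Defect (8 > 0) — not an equilibrium.
(Cooperate, Defect): Nation A prefers Defect (1 > -1) — not an equilibrium.
(Defect, Cooperate): Nation B prefers Defect (3 > -6) — not an equilibrium.
(Defect, Defect): Nation A gets 1 ≥ -1 from Cooperate, and Nation B gets 3 ≥ -6 from Cooperate — Nash equilibrium.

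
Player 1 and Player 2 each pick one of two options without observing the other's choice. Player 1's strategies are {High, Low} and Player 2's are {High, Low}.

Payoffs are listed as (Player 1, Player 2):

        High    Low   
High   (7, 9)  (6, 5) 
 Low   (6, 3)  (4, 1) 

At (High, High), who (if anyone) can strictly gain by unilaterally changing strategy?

Player 1 at (High, High) earns 7; deviating to Low yields 6 — not better.
Player 2 earns 9; deviating to Low yields 5 — not better.
Neither player can strictly improve; the profile is a Nash equilibrium.

Neither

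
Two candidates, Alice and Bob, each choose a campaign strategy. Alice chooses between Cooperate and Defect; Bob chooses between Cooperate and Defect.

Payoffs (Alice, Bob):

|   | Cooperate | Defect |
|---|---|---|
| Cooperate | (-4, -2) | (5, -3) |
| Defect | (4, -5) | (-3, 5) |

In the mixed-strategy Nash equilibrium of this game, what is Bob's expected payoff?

First find p, the probability Alice plays Cooperate, from Bob's indifference between Cooperate and Defect: −2p − 5(1−p) = −3p + 5(1−p), giving p = 10/11.
Since Bob is indifferent in equilibrium, Bob's expected payoff equals the payoff from either column against (10/11, 1/11). Using Cooperate: −2(10/11) − 5(1/11) = -25/11.

-25/11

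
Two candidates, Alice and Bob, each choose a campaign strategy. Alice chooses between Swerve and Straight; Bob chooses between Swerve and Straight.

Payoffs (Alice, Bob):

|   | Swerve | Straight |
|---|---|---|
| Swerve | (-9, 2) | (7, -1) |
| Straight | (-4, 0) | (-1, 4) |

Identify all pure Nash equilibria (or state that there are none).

(Swerve, Swerve): Alice prefers Straight (-4 > -9) — not an equilibrium.
(Swerve, Straight): Bob prefers Swerve (2 > -1) — not an equilibrium.
(Straight, Swerve): Bob prefers Straight (4 > 0) — not an equilibrium.
(Straight, Straight): Alice prefers Swerve (7 > -1) — not an equilibrium.

none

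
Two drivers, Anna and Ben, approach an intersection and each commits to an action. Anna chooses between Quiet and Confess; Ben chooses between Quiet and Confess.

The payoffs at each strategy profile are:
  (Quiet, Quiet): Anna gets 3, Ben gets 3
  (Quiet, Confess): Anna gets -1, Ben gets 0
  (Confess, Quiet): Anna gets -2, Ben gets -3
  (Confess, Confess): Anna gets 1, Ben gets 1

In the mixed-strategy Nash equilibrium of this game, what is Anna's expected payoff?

First find y, the probability Ben plays Quiet, from Anna's indifference between Quiet and Confess: 3y − (1−y) = −2y + (1−y), giving y = 2/7.
Since Anna is indifferent in equilibrium, Anna's expected payoff equals the payoff from either row against (2/7, 5/7). Using Quiet: 3(2/7) − (5/7) = 1/7.

1/7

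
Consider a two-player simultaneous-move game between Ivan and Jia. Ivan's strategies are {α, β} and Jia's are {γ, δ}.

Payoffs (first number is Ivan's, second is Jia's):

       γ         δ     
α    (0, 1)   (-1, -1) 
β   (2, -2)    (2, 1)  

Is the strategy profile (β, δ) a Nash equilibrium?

At (β, δ), Ivan earns 2; switching to α would give -1, so Ivan has no profitable deviation.
Jia earns 1; switching to γ would give -2, so Jia has no profitable deviation.
Neither player can gain by a unilateral deviation, so this profile is a Nash equilibrium.

Yes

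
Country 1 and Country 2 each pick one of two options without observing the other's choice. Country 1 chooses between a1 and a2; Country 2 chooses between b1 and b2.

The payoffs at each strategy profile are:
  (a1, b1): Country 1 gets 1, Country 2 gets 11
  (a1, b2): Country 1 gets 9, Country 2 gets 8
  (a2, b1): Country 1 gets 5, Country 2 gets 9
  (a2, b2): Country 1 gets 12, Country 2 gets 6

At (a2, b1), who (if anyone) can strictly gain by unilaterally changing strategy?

Country 1 at (a2, b1) earns 5; deviating to a1 yields 1 — not better.
Country 2 earns 9; deviating to b2 yields 6 — not better.
Neither player can strictly improve; the profile is a Nash equilibrium.

Neither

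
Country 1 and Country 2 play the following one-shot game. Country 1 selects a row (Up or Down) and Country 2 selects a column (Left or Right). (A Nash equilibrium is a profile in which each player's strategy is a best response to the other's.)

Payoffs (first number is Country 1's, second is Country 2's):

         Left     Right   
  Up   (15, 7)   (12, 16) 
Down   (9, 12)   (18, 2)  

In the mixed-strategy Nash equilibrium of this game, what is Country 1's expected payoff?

27/2

First find y, the probability Country 2 plays Left, from Country 1's indifference between Up and Down: 15y + 12(1−y) = 9y + 18(1−y), giving y = 1/2.
Since Country 1 is indifferent in equilibrium, Country 1's expected payoff equals the payoff from either row against (1/2, 1/2). Using Up: 15(1/2) + 12(1/2) = 27/2.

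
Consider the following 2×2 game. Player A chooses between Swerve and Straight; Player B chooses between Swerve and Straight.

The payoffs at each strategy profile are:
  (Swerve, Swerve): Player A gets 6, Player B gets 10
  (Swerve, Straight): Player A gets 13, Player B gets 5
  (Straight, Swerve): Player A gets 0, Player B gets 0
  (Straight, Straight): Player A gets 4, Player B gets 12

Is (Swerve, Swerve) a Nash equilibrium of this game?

At (Swerve, Swerve), Player A earns 6; switching to Straight would give 0, so Player A has no profitable deviation.
Player B earns 10; switching to Straight would give 5, so Player B has no profitable deviation.
Neither player can gain by a unilateral deviation, so this profile is a Nash equilibrium.

Yes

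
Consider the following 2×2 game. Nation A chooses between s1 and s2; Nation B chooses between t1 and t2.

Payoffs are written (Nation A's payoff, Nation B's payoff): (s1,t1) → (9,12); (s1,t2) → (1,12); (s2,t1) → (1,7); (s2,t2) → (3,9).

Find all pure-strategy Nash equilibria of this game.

(s1, t1): Nation A gets 9 ≥ 1 from s2, and Nation B gets 12 ≥ 12 from t2 — Nash equilibrium.
(s1, t2): Nation A prefers s2 (3 > 1) — not an equilibrium.
(s2, t1): Nation A prefers s1 (9 > 1); Nation B prefers t2 (9 > 7) — not an equilibrium.
(s2, t2): Nation A gets 3 ≥ 1 from s1, and Nation B gets 9 ≥ 7 from t1 — Nash equilibrium.

(s1, t1) and (s2, t2)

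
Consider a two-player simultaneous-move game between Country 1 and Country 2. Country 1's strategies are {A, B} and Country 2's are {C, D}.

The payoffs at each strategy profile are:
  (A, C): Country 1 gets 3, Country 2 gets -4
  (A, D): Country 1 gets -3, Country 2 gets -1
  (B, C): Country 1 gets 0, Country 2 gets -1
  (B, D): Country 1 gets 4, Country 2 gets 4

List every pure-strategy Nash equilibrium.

(B, D)

(A, C): Country 2 prefers D (-1 > -4) — not an equilibrium.
(A, D): Country 1 prefers B (4 > -3) — not an equilibrium.
(B, C): Country 1 prefers A (3 > 0); Country 2 prefers D (4 > -1) — not an equilibrium.
(B, D): Country 1 gets 4 ≥ -3 from A, and Country 2 gets 4 ≥ -1 from C — Nash equilibrium.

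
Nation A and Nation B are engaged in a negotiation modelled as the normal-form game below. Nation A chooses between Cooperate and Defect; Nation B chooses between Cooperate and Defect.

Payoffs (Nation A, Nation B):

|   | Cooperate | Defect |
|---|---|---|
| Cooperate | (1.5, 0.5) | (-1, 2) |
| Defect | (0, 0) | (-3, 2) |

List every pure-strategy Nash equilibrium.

(Cooperate, Defect)

(Cooperate, Cooperate): Nation B prefers Defect (2 > 0.5) — not an equilibrium.
(Cooperate, Defect): Nation A gets -1 ≥ -3 from Defect, and Nation B gets 2 ≥ 0.5 from Cooperate — Nash equilibrium.
(Defect, Cooperate): Nation A prefers Cooperate (1.5 > 0); Nation B prefers Defect (2 > 0) — not an equilibrium.
(Defect, Defect): Nation A prefers Cooperate (-1 > -3) — not an equilibrium.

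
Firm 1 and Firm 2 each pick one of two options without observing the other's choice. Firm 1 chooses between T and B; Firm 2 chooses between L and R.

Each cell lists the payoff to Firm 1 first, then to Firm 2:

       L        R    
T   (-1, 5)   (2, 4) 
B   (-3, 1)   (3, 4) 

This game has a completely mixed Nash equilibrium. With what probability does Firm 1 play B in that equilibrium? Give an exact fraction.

Let p be the probability that Firm 1 plays T. In a completely mixed equilibrium, Firm 2 must be indifferent between L and R.
Firm 2's expected payoff from L is 5p + (1−p); from R it is 4p + 4(1−p).
Setting these equal: 4p + 1 = 4, so p = 3/4.
Therefore Firm 1 plays B with probability 1 − 3/4 = 1/4.

1/4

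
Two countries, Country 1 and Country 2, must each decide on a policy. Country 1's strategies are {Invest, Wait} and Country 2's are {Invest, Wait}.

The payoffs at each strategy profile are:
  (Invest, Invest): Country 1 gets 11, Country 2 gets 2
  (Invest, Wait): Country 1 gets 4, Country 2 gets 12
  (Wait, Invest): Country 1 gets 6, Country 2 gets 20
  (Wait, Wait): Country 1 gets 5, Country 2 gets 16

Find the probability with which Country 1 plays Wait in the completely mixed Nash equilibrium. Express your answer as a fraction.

5/7

Let p be the probability that Country 1 plays Invest. In a completely mixed equilibrium, Country 2 must be indifferent between Invest and Wait.
Country 2's expected payoff from Invest is 2p + 20(1−p); from Wait it is 12p + 16(1−p).
Setting these equal: −18p + 20 = −4p + 16, so p = 2/7.
Therefore Country 1 plays Wait with probability 1 − 2/7 = 5/7.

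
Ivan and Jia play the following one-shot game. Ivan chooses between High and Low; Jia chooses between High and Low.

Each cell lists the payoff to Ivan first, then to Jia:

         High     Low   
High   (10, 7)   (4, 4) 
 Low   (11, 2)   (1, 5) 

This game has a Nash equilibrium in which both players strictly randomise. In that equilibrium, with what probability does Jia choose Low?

1/4

Let y be the probability that Jia plays High. In a completely mixed equilibrium, Ivan must be indifferent between High and Low.
Ivan's expected payoff from High is 10y + 4(1−y); from Low it is 11y + (1−y).
Setting these equal: 6y + 4 = 10y + 1, so y = 3/4.
Therefore Jia plays Low with probability 1 − 3/4 = 1/4.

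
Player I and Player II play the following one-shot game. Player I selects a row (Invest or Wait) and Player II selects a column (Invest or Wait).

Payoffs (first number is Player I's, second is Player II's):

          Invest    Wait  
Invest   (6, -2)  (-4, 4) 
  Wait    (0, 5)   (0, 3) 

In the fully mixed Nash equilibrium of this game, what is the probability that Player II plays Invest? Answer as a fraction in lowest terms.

2/5

Let c be the probability that Player II plays Invest. In a completely mixed equilibrium, Player I must be indifferent between Invest and Wait.
Player I's expected payoff from Invest is 6c − 4(1−c); from Wait it is 0.
Setting these equal: 10c − 4 = 0, so c = 2/5.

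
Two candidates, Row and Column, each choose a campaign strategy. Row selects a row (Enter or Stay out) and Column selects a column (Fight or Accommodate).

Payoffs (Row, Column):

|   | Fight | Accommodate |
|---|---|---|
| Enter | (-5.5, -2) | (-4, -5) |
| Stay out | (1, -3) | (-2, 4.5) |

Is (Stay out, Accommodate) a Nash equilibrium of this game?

Yes

At (Stay out, Accommodate), Row earns -2; switching to Enter would give -4, so Row has no profitable deviation.
Column earns 4.5; switching to Fight would give -3, so Column has no profitable deviation.
Neither player can gain by a unilateral deviation, so this profile is a Nash equilibrium.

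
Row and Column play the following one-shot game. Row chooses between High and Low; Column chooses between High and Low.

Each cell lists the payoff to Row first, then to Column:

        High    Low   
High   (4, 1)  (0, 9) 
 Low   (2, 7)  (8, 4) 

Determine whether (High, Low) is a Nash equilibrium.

No

At (High, Low), Row earns 0; switching to Low would give 8, so Row would deviate.
Column earns 9; switching to High would give 1, so Column has no profitable deviation.
Since at least one player can profitably deviate, this is not a Nash equilibrium.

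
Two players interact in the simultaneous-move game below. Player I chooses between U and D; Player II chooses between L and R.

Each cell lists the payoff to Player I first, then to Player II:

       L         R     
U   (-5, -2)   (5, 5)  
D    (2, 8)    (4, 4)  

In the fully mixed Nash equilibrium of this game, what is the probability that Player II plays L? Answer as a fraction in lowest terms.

Let y be the probability that Player II plays L. In a completely mixed equilibrium, Player I must be indifferent between U and D.
Player I's expected payoff from U is −5y + 5(1−y); from D it is 2y + 4(1−y).
Setting these equal: −10y + 5 = −2y + 4, so y = 1/8.

1/8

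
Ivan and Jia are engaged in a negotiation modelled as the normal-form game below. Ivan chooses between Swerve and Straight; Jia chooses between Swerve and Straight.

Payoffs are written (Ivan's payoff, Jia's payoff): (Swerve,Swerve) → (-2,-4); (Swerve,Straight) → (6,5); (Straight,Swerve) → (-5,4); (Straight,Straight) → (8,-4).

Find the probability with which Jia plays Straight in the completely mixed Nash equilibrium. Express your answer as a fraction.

Let y be the probability that Jia plays Swerve. In a completely mixed equilibrium, Ivan must be indifferent between Swerve and Straight.
Ivan's expected payoff from Swerve is −2y + 6(1−y); from Straight it is −5y + 8(1−y).
Setting these equal: −8y + 6 = −13y + 8, so y = 2/5.
Therefore Jia plays Straight with probability 1 − 2/5 = 3/5.

3/5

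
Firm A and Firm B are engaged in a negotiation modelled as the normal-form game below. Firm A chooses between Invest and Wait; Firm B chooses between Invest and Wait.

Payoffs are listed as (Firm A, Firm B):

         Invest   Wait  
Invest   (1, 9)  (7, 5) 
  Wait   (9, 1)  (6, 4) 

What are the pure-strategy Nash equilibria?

none

(Invest, Invest): Firm A prefers Wait (9 > 1) — not an equilibrium.
(Invest, Wait): Firm B prefers Invest (9 > 5) — not an equilibrium.
(Wait, Invest): Firm B prefers Wait (4 > 1) — not an equilibrium.
(Wait, Wait): Firm A prefers Invest (7 > 6) — not an equilibrium.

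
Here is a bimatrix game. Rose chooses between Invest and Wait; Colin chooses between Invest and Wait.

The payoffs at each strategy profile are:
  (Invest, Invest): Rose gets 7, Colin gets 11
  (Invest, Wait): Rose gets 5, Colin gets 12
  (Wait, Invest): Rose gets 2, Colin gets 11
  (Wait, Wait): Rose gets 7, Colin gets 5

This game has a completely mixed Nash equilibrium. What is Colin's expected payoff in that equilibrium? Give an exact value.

First find x, the probability Rose plays Invest, from Colin's indifference between Invest and Wait: 11x + 11(1−x) = 12x + 5(1−x), giving x = 6/7.
Since Colin is indifferent in equilibrium, Colin's expected payoff equals the payoff from either column against (6/7, 1/7). Using Invest: 11(6/7) + 11(1/7) = 11.

11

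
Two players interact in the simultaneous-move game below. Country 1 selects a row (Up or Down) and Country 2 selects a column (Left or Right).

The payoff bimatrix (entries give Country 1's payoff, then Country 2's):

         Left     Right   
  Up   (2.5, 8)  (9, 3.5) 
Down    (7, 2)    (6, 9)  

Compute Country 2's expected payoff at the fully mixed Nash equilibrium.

130/23

First find x, the probability Country 1 plays Up, from Country 2's indifference between Left and Right: 8x + 2(1−x) = 3.5x + 9(1−x), giving x = 14/23.
Since Country 2 is indifferent in equilibrium, Country 2's expected payoff equals the payoff from either column against (14/23, 9/23). Using Left: 8(14/23) + 2(9/23) = 130/23.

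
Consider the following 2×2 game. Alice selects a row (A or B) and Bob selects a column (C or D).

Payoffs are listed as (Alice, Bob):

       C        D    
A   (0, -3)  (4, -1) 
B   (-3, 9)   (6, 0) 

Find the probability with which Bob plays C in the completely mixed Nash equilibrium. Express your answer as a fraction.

Let y be the probability that Bob plays C. In a completely mixed equilibrium, Alice must be indifferent between A and B.
Alice's expected payoff from A is 4(1−y); from B it is −3y + 6(1−y).
Setting these equal: −4y + 4 = −9y + 6, so y = 2/5.

2/5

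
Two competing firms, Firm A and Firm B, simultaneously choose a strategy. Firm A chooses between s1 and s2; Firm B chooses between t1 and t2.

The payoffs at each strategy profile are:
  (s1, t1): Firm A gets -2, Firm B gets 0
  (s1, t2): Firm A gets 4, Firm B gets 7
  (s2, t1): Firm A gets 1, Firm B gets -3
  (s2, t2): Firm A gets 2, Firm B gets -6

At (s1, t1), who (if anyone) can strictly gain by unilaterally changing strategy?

Firm A at (s1, t1) earns -2; deviating to s2 yields 1 — a strict improvement.
Firm B earns 0; deviating to t2 yields 7 — a strict improvement.
Both Firm A and Firm B have strictly profitable deviations.

Both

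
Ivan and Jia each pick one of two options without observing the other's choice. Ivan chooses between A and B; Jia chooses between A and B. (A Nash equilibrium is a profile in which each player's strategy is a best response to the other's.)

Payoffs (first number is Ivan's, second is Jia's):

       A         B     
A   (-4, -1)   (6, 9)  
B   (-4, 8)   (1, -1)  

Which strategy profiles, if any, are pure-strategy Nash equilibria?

(A, A): Jia prefers B (9 > -1) — not an equilibrium.
(A, B): Ivan gets 6 ≥ 1 from B, and Jia gets 9 ≥ -1 from A — Nash equilibrium.
(B, A): Ivan gets -4 ≥ -4 from A, and Jia gets 8 ≥ -1 from B — Nash equilibrium.
(B, B): Ivan prefers A (6 > 1); Jia prefers A (8 > -1) — not an equilibrium.

(A, B) and (B, A)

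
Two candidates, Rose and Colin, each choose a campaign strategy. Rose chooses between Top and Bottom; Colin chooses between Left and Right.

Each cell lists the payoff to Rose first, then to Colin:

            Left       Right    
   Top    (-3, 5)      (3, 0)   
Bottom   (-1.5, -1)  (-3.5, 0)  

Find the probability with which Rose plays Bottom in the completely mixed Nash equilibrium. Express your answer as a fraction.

5/6

Let p be the probability that Rose plays Top. In a completely mixed equilibrium, Colin must be indifferent between Left and Right.
Colin's expected payoff from Left is 5p − (1−p); from Right it is 0.
Setting these equal: 6p − 1 = 0, so p = 1/6.
Therefore Rose plays Bottom with probability 1 − 1/6 = 5/6.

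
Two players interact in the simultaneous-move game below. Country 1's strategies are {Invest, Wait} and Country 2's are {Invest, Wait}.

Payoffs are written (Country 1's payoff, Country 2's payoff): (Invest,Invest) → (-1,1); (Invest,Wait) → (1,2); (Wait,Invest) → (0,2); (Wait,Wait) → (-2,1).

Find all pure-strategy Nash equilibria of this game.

(Invest, Wait) and (Wait, Invest)

(Invest, Invest): Country 1 prefers Wait (0 > -1); Country 2 prefers Wait (2 > 1) — not an equilibrium.
(Invest, Wait): Country 1 gets 1 ≥ -2 from Wait, and Country 2 gets 2 ≥ 1 from Invest — Nash equilibrium.
(Wait, Invest): Country 1 gets 0 ≥ -1 from Invest, and Country 2 gets 2 ≥ 1 from Wait — Nash equilibrium.
(Wait, Wait): Country 1 prefers Invest (1 > -2); Country 2 prefers Invest (2 > 1) — not an equilibrium.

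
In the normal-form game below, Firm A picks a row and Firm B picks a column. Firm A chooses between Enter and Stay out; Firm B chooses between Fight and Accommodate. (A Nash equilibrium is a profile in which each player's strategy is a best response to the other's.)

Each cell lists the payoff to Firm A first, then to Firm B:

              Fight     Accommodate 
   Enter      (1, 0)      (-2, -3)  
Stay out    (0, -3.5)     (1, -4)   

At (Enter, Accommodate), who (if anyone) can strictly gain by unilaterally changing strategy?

Both

Firm A at (Enter, Accommodate) earns -2; deviating to Stay out yields 1 — a strict improvement.
Firm B earns -3; deviating to Fight yields 0 — a strict improvement.
Both Firm A and Firm B have strictly profitable deviations.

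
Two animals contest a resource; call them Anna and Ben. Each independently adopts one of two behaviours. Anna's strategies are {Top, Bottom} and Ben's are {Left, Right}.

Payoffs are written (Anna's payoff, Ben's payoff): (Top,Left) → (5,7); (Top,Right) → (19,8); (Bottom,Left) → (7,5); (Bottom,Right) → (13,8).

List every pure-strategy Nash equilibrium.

(Top, Left): Anna prefers Bottom (7 > 5); Ben prefers Right (8 > 7) — not an equilibrium.
(Top, Right): Anna gets 19 ≥ 13 from Bottom, and Ben gets 8 ≥ 7 from Left — Nash equilibrium.
(Bottom, Left): Ben prefers Right (8 > 5) — not an equilibrium.
(Bottom, Right): Anna prefers Top (19 > 13) — not an equilibrium.

(Top, Right)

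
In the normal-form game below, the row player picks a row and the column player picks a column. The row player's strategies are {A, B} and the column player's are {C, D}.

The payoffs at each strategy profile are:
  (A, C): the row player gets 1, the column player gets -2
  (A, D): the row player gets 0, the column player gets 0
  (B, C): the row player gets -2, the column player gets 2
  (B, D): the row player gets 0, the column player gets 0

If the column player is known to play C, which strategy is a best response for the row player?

A

Against C, the row player earns 1 from A and -2 from B.
So A is the best response.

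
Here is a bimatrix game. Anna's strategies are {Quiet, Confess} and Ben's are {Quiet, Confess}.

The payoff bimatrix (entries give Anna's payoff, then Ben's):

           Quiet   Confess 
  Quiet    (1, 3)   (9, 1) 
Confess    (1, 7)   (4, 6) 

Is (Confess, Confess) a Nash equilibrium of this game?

At (Confess, Confess), Anna earns 4; switching to Quiet would give 9, so Anna would deviate.
Ben earns 6; switching to Quiet would give 7, so Ben would deviate.
Since at least one player can profitably deviate, this is not a Nash equilibrium.

No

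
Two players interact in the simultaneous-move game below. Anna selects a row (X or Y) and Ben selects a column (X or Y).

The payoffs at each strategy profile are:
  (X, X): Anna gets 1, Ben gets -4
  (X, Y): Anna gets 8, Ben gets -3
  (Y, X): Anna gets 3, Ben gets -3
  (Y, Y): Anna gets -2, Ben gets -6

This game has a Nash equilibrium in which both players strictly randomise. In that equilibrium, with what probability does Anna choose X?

Let x be the probability that Anna plays X. In a completely mixed equilibrium, Ben must be indifferent between X and Y.
Ben's expected payoff from X is −4x − 3(1−x); from Y it is −3x − 6(1−x).
Setting these equal: −x − 3 = 3x − 6, so x = 3/4.

3/4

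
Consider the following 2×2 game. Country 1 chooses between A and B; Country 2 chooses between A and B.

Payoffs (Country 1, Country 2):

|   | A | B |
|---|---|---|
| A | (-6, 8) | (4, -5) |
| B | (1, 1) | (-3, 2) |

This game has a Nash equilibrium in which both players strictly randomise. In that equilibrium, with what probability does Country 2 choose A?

1/2

Let q be the probability that Country 2 plays A. In a completely mixed equilibrium, Country 1 must be indifferent between A and B.
Country 1's expected payoff from A is −6q + 4(1−q); from B it is q − 3(1−q).
Setting these equal: −10q + 4 = 4q − 3, so q = 1/2.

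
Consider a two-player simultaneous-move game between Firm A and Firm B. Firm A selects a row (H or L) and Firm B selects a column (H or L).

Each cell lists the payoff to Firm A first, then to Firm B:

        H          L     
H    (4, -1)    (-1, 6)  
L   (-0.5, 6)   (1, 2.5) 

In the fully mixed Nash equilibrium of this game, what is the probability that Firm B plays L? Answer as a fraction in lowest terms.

9/13

Let y be the probability that Firm B plays H. In a completely mixed equilibrium, Firm A must be indifferent between H and L.
Firm A's expected payoff from H is 4y − (1−y); from L it is −0.5y + (1−y).
Setting these equal: 5y − 1 = −1.5y + 1, so y = 4/13.
Therefore Firm B plays L with probability 1 − 4/13 = 9/13.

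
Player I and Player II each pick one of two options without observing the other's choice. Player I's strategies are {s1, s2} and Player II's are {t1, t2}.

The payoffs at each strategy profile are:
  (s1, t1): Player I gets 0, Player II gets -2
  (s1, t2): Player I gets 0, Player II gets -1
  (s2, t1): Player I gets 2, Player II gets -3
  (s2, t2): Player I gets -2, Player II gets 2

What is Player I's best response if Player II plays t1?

Against t1, Player I earns 0 from s1 and 2 from s2.
So s2 is the best response.

s2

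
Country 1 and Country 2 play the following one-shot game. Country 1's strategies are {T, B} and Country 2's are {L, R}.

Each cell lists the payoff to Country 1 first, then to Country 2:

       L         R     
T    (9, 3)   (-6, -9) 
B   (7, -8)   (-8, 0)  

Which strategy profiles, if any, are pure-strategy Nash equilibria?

(T, L): Country 1 gets 9 ≥ 7 from B, and Country 2 gets 3 ≥ -9 from R — Nash equilibrium.
(T, R): Country 2 prefers L (3 > -9) — not an equilibrium.
(B, L): Country 1 prefers T (9 > 7); Country 2 prefers R (0 > -8) — not an equilibrium.
(B, R): Country 1 prefers T (-6 > -8) — not an equilibrium.

(T, L)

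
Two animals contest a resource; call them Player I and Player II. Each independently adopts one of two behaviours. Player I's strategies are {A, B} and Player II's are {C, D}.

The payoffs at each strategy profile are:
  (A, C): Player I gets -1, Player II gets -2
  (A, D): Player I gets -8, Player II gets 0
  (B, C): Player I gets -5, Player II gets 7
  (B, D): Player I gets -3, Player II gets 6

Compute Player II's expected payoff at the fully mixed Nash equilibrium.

4

First find p, the probability Player I plays A, from Player II's indifference between C and D: −2p + 7(1−p) = 6(1−p), giving p = 1/3.
Since Player II is indifferent in equilibrium, Player II's expected payoff equals the payoff from either column against (1/3, 2/3). Using C: −2(1/3) + 7(2/3) = 4.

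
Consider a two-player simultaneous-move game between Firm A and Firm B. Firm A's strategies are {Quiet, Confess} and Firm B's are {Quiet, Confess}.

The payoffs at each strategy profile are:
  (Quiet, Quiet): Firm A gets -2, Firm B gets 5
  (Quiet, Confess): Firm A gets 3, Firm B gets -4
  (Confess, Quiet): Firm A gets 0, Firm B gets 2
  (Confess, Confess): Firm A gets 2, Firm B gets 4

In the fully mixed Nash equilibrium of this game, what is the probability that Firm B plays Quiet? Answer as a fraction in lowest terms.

Let q be the probability that Firm B plays Quiet. In a completely mixed equilibrium, Firm A must be indifferent between Quiet and Confess.
Firm A's expected payoff from Quiet is −2q + 3(1−q); from Confess it is 2(1−q).
Setting these equal: −5q + 3 = −2q + 2, so q = 1/3.

1/3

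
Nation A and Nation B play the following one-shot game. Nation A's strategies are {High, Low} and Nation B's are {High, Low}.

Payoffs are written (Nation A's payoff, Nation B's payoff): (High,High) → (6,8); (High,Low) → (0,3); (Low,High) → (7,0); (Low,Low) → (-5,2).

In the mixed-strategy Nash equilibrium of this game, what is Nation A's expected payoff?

5

First find q, the probability Nation B plays High, from Nation A's indifference between High and Low: 6q = 7q − 5(1−q), giving q = 5/6.
Since Nation A is indifferent in equilibrium, Nation A's expected payoff equals the payoff from either row against (5/6, 1/6). Using High: 6(5/6) = 5.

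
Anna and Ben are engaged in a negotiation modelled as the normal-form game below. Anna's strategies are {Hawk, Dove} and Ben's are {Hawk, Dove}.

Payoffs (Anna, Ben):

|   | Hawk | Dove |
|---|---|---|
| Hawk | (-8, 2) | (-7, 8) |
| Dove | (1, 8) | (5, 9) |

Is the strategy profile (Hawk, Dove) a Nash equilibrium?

At (Hawk, Dove), Anna earns -7; switching to Dove would give 5, so Anna would deviate.
Ben earns 8; switching to Hawk would give 2, so Ben has no profitable deviation.
Since at least one player can profitably deviate, this is not a Nash equilibrium.

No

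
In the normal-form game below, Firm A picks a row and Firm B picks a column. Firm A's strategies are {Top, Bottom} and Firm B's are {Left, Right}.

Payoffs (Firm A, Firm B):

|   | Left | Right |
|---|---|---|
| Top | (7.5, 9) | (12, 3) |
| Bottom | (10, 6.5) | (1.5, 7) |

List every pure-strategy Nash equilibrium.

none

(Top, Left): Firm A prefers Bottom (10 > 7.5) — not an equilibrium.
(Top, Right): Firm B prefers Left (9 > 3) — not an equilibrium.
(Bottom, Left): Firm B prefers Right (7 > 6.5) — not an equilibrium.
(Bottom, Right): Firm A prefers Top (12 > 1.5) — not an equilibrium.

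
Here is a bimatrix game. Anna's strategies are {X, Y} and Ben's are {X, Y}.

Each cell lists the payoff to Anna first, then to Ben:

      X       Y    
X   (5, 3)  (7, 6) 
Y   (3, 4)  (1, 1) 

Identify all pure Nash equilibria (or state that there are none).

(X, Y)

(X, X): Ben prefers Y (6 > 3) — not an equilibrium.
(X, Y): Anna gets 7 ≥ 1 from Y, and Ben gets 6 ≥ 3 from X — Nash equilibrium.
(Y, X): Anna prefers X (5 > 3) — not an equilibrium.
(Y, Y): Anna prefers X (7 > 1); Ben prefers X (4 > 1) — not an equilibrium.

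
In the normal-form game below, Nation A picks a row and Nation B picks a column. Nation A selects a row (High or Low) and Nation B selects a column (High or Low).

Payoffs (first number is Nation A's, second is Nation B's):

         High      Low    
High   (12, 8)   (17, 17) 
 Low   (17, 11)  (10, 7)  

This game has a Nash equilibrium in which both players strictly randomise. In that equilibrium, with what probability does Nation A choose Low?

Let p be the probability that Nation A plays High. In a completely mixed equilibrium, Nation B must be indifferent between High and Low.
Nation B's expected payoff from High is 8p + 11(1−p); from Low it is 17p + 7(1−p).
Setting these equal: −3p + 11 = 10p + 7, so p = 4/13.
Therefore Nation A plays Low with probability 1 − 4/13 = 9/13.

9/13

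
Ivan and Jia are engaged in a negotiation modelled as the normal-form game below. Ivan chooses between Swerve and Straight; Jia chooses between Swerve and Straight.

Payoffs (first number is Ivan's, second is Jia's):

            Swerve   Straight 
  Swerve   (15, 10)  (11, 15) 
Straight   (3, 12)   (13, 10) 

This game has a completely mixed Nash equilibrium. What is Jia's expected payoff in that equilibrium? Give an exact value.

First find x, the probability Ivan plays Swerve, from Jia's indifference between Swerve and Straight: 10x + 12(1−x) = 15x + 10(1−x), giving x = 2/7.
Since Jia is indifferent in equilibrium, Jia's expected payoff equals the payoff from either column against (2/7, 5/7). Using Swerve: 10(2/7) + 12(5/7) = 80/7.

80/7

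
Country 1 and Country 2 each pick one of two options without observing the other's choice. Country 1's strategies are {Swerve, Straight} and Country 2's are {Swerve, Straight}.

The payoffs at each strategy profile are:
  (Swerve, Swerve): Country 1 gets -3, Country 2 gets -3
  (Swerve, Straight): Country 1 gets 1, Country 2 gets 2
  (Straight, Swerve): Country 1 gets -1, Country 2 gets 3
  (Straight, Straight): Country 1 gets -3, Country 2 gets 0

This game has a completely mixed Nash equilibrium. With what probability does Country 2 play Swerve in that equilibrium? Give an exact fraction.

Let q be the probability that Country 2 plays Swerve. In a completely mixed equilibrium, Country 1 must be indifferent between Swerve and Straight.
Country 1's expected payoff from Swerve is −3q + (1−q); from Straight it is −q − 3(1−q).
Setting these equal: −4q + 1 = 2q − 3, so q = 2/3.

2/3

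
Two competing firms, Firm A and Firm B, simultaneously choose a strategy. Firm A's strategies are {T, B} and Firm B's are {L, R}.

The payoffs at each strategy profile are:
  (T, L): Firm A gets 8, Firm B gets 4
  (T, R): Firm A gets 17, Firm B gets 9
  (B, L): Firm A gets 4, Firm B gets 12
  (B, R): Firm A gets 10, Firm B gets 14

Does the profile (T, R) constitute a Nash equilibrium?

Yes

At (T, R), Firm A earns 17; switching to B would give 10, so Firm A has no profitable deviation.
Firm B earns 9; switching to L would give 4, so Firm B has no profitable deviation.
Neither player can gain by a unilateral deviation, so this profile is a Nash equilibrium.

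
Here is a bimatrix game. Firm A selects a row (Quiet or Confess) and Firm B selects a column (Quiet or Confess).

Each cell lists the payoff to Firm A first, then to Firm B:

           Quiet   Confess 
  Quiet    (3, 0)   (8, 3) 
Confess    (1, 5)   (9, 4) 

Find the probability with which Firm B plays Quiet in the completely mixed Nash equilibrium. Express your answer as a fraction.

Let q be the probability that Firm B plays Quiet. In a completely mixed equilibrium, Firm A must be indifferent between Quiet and Confess.
Firm A's expected payoff from Quiet is 3q + 8(1−q); from Confess it is q + 9(1−q).
Setting these equal: −5q + 8 = −8q + 9, so q = 1/3.

1/3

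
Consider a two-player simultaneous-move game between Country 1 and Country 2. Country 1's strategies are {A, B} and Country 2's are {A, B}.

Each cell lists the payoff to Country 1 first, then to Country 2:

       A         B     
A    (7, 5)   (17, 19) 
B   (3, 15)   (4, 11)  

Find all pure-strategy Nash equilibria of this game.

(A, B)

(A, A): Country 2 prefers B (19 > 5) — not an equilibrium.
(A, B): Country 1 gets 17 ≥ 4 from B, and Country 2 gets 19 ≥ 5 from A — Nash equilibrium.
(B, A): Country 1 prefers A (7 > 3) — not an equilibrium.
(B, B): Country 1 prefers A (17 > 4); Country 2 prefers A (15 > 11) — not an equilibrium.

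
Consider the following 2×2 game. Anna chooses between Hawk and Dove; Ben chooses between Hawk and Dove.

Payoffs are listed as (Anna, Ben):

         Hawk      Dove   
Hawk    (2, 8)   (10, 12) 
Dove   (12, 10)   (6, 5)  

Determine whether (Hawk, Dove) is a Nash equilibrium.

Yes

At (Hawk, Dove), Anna earns 10; switching to Dove would give 6, so Anna has no profitable deviation.
Ben earns 12; switching to Hawk would give 8, so Ben has no profitable deviation.
Neither player can gain by a unilateral deviation, so this profile is a Nash equilibrium.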